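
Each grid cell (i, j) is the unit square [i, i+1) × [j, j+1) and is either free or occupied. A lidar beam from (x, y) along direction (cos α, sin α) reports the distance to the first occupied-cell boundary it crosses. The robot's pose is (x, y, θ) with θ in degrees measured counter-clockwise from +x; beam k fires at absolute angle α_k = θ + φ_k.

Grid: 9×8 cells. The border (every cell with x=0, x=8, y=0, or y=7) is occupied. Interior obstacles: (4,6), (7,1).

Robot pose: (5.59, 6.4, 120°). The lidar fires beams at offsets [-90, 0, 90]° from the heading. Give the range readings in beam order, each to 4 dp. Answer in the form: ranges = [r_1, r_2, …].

beam 1: φ=-90°, α=30°
  d=(0.8660,0.5000)  start (5,6)  tX=0.4734 tY=1.2000  stride 1/|dx|=1.1547 1/|dy|=2.0000
    cross x-line → (6,6), t=0.4734
    cross y-line → (6,7), t=1.2000 (wall)
  → r_1 = 1.2000
beam 2: φ=0°, α=120°
  d=(-0.5000,0.8660)  start (5,6)  tX=1.1800 tY=0.6928  stride 1/|dx|=2.0000 1/|dy|=1.1547
    cross y-line → (5,7), t=0.6928 (wall)
  → r_2 = 0.6928
beam 3: φ=90°, α=210°
  d=(-0.8660,-0.5000)  start (5,6)  tX=0.6813 tY=0.8000  stride 1/|dx|=1.1547 1/|dy|=2.0000
    cross x-line → (4,6), t=0.6813 (wall)
  → r_3 = 0.6813

ranges = [1.2000, 0.6928, 0.6813]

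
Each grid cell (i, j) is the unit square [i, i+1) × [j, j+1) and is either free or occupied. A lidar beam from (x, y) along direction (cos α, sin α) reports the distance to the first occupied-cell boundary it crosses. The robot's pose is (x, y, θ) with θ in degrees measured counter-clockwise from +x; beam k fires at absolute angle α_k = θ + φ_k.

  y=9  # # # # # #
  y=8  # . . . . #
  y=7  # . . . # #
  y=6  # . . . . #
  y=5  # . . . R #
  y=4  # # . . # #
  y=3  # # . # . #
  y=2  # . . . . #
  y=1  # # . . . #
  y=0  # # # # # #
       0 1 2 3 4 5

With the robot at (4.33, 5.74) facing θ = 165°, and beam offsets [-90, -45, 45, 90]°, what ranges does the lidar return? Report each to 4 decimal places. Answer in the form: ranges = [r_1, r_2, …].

beam 1: φ=-90°, α=75°
  dir = (cos 75°, sin 75°) = (0.2588, 0.9659); from cell (4,5)
  next x-line at t=2.5887, next y-line at t=0.2692; Δt_x=3.8637, Δt_y=1.0353
    y: enter (4,6) at t=0.2692
    y: enter (4,7) at t=1.3044 ← occupied
  → r_1 = 1.3044
beam 2: φ=-45°, α=120°
  dir = (cos 120°, sin 120°) = (-0.5000, 0.8660); from cell (4,5)
  next x-line at t=0.6600, next y-line at t=0.3002; Δt_x=2.0000, Δt_y=1.1547
    y: enter (4,6) at t=0.3002
    x: enter (3,6) at t=0.6600
    y: enter (3,7) at t=1.4549
    y: enter (3,8) at t=2.6096
    x: enter (2,8) at t=2.6600
    y: enter (2,9) at t=3.7643 ← occupied
  → r_2 = 3.7643
beam 3: φ=45°, α=210°
  dir = (cos 210°, sin 210°) = (-0.8660, -0.5000); from cell (4,5)
  next x-line at t=0.3811, next y-line at t=1.4800; Δt_x=1.1547, Δt_y=2.0000
    x: enter (3,5) at t=0.3811
    y: enter (3,4) at t=1.4800
    x: enter (2,4) at t=1.5358
    x: enter (1,4) at t=2.6905 ← occupied
  → r_3 = 2.6905
beam 4: φ=90°, α=255°
  dir = (cos 255°, sin 255°) = (-0.2588, -0.9659); from cell (4,5)
  next x-line at t=1.2750, next y-line at t=0.7661; Δt_x=3.8637, Δt_y=1.0353
    y: enter (4,4) at t=0.7661 ← occupied
  → r_4 = 0.7661

ranges = [1.3044, 3.7643, 2.6905, 0.7661]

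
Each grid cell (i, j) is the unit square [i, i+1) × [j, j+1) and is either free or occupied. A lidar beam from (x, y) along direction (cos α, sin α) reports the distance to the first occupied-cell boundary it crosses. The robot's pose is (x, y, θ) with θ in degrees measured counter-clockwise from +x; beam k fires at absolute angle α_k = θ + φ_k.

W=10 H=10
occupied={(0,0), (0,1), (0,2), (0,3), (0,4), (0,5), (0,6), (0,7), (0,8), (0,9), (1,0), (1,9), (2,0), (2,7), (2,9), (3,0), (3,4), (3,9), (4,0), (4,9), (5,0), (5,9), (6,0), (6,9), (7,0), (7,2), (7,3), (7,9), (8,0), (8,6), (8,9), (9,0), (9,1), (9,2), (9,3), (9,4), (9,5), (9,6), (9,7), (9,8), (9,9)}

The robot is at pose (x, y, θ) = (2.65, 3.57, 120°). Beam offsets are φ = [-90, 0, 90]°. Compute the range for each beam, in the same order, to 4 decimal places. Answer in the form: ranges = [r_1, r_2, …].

beam 1: φ=-90°, α=30°
  cosα=0.8660 sinα=0.5000 | (2,3) | tMaxX 0.4041 tMaxY 0.8600 | tΔX 1.1547 tΔY 2.0000
    t=0.4041 [x] (3,3)
    t=0.8600 [y] (3,4) — stop
  → r_1 = 0.8600
beam 2: φ=0°, α=120°
  cosα=-0.5000 sinα=0.8660 | (2,3) | tMaxX 1.3000 tMaxY 0.4965 | tΔX 2.0000 tΔY 1.1547
    t=0.4965 [y] (2,4)
    t=1.3000 [x] (1,4)
    t=1.6512 [y] (1,5)
    t=2.8059 [y] (1,6)
    t=3.3000 [x] (0,6) — stop
  → r_2 = 3.3000
beam 3: φ=90°, α=210°
  cosα=-0.8660 sinα=-0.5000 | (2,3) | tMaxX 0.7506 tMaxY 1.1400 | tΔX 1.1547 tΔY 2.0000
    t=0.7506 [x] (1,3)
    t=1.1400 [y] (1,2)
    t=1.9053 [x] (0,2) — stop
  → r_3 = 1.9053

ranges = [0.8600, 3.3000, 1.9053]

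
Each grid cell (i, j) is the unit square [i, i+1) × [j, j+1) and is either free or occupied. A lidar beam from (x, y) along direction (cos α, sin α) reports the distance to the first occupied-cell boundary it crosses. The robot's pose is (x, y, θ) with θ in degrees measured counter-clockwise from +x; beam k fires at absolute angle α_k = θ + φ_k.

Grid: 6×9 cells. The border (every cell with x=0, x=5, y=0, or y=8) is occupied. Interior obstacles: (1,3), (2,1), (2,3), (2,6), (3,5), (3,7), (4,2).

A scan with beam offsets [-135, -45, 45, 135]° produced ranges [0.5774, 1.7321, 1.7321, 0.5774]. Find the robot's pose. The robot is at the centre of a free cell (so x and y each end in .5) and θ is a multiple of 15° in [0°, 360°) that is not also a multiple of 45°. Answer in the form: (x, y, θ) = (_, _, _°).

(x, y, θ) = (2.5, 5.5, 195°)

Candidates: 21 free-cell centres × 16 headings = 336 poses. Raycast each; keep the one whose scan matches to 4 dp.
  (4.5, 3.5, 15°): beam 2 = 0.5774 ≠ 1.7321 ✗
  (4.5, 7.5, 345°): beam 2 = 1.0000 ≠ 1.7321 ✗
  (3.5, 2.5, 30°): beam 1 = 1.5529 ≠ 0.5774 ✗
  …
  (2.5, 5.5, 195°): r_1=0.5774, r_2=1.7321, r_3=1.7321, r_4=0.5774 — all match ✓
No second candidate reproduces the full scan.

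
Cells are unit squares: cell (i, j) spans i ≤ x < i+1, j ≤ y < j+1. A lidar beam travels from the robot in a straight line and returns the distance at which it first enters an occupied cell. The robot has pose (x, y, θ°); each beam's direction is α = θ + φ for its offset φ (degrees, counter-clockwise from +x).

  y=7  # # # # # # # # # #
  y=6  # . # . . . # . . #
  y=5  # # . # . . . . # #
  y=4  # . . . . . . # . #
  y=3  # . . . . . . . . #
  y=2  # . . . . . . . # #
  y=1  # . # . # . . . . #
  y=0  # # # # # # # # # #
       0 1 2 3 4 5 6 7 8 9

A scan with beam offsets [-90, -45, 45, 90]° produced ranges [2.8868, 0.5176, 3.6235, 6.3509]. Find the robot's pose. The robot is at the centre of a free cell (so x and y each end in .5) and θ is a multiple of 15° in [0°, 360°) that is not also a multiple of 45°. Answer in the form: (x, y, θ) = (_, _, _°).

(x, y, θ) = (6.5, 5.5, 120°)

The pose lattice has 39·16 = 624 candidates. Test each by forward raycasting.
  (4.5, 4.5, 75°): beam 1 = 4.6587 ≠ 2.8868 ✗
  (5.5, 3.5, 210°): beam 1 = 4.0415 ≠ 2.8868 ✗
  (5.5, 4.5, 15°): beam 1 = 3.6235 ≠ 2.8868 ✗
  (1.5, 1.5, 210°): beam 1 = 1.0000 ≠ 2.8868 ✗
  …
  (6.5, 5.5, 120°): r_1=2.8868, r_2=0.5176, r_3=3.6235, r_4=6.3509 — all match ✓
No second candidate reproduces the full scan.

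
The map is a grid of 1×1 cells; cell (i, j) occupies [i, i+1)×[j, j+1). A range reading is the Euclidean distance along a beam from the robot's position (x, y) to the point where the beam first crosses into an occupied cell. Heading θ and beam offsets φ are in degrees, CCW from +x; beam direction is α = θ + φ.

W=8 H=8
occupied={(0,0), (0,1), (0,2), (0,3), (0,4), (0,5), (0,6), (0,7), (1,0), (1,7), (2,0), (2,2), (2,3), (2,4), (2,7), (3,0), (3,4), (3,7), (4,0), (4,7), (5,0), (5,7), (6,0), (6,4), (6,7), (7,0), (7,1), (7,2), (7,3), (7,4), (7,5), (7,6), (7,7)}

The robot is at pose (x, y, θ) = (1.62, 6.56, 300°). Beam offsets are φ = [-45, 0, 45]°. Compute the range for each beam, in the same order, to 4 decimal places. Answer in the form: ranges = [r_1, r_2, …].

ranges = [2.3955, 1.8013, 5.5698]

beam 1: φ=-45°, α=255°
  direction (-0.2588, -0.9659); cell (1,6); t to first gridline: x 2.3955, y 0.5798 (then +3.8637 / +1.0353)
    (1,5) via y @ 0.5798
    (1,4) via y @ 1.6150
    (0,4) via x @ 2.3955  # hit
  → r_1 = 2.3955
beam 2: φ=0°, α=300°
  direction (0.5000, -0.8660); cell (1,6); t to first gridline: x 0.7600, y 0.6466 (then +2.0000 / +1.1547)
    (1,5) via y @ 0.6466
    (2,5) via x @ 0.7600
    (2,4) via y @ 1.8013  # hit
  → r_2 = 1.8013
beam 3: φ=45°, α=345°
  direction (0.9659, -0.2588); cell (1,6); t to first gridline: x 0.3934, y 2.1637 (then +1.0353 / +3.8637)
    (2,6) via x @ 0.3934
    (3,6) via x @ 1.4287
    (3,5) via y @ 2.1637
    (4,5) via x @ 2.4640
    (5,5) via x @ 3.4992
    (6,5) via x @ 4.5345
    (7,5) via x @ 5.5698  # hit
  → r_3 = 5.5698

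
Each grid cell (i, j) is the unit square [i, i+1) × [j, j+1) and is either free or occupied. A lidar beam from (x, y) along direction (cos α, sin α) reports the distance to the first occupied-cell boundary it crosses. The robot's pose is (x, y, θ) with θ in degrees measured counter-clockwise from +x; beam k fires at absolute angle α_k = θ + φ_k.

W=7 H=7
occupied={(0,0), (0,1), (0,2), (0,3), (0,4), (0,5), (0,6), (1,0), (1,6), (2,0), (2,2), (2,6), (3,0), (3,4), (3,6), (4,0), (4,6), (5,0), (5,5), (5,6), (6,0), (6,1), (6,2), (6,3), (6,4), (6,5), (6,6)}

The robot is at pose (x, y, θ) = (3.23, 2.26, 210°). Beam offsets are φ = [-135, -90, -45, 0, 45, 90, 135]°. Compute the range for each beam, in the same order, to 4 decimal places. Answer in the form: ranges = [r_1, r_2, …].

ranges = [1.8014, 0.4600, 0.2381, 0.2656, 1.3044, 1.4549, 2.8677]

beam 1: φ=-135°, α=75°
  d=(0.2588,0.9659)  start (3,2)  tX=2.9751 tY=0.7661  stride 1/|dx|=3.8637 1/|dy|=1.0353
    cross y-line → (3,3), t=0.7661
    cross y-line → (3,4), t=1.8014 (wall)
  → r_1 = 1.8014
beam 2: φ=-90°, α=120°
  d=(-0.5000,0.8660)  start (3,2)  tX=0.4600 tY=0.8545  stride 1/|dx|=2.0000 1/|dy|=1.1547
    cross x-line → (2,2), t=0.4600 (wall)
  → r_2 = 0.4600
beam 3: φ=-45°, α=165°
  d=(-0.9659,0.2588)  start (3,2)  tX=0.2381 tY=2.8591  stride 1/|dx|=1.0353 1/|dy|=3.8637
    cross x-line → (2,2), t=0.2381 (wall)
  → r_3 = 0.2381
beam 4: φ=0°, α=210°
  d=(-0.8660,-0.5000)  start (3,2)  tX=0.2656 tY=0.5200  stride 1/|dx|=1.1547 1/|dy|=2.0000
    cross x-line → (2,2), t=0.2656 (wall)
  → r_4 = 0.2656
beam 5: φ=45°, α=255°
  d=(-0.2588,-0.9659)  start (3,2)  tX=0.8887 tY=0.2692  stride 1/|dx|=3.8637 1/|dy|=1.0353
    cross y-line → (3,1), t=0.2692
    cross x-line → (2,1), t=0.8887
    cross y-line → (2,0), t=1.3044 (wall)
  → r_5 = 1.3044
beam 6: φ=90°, α=300°
  d=(0.5000,-0.8660)  start (3,2)  tX=1.5400 tY=0.3002  stride 1/|dx|=2.0000 1/|dy|=1.1547
    cross y-line → (3,1), t=0.3002
    cross y-line → (3,0), t=1.4549 (wall)
  → r_6 = 1.4549
beam 7: φ=135°, α=345°
  d=(0.9659,-0.2588)  start (3,2)  tX=0.7972 tY=1.0046  stride 1/|dx|=1.0353 1/|dy|=3.8637
    cross x-line → (4,2), t=0.7972
    cross y-line → (4,1), t=1.0046
    cross x-line → (5,1), t=1.8324
    cross x-line → (6,1), t=2.8677 (wall)
  → r_7 = 2.8677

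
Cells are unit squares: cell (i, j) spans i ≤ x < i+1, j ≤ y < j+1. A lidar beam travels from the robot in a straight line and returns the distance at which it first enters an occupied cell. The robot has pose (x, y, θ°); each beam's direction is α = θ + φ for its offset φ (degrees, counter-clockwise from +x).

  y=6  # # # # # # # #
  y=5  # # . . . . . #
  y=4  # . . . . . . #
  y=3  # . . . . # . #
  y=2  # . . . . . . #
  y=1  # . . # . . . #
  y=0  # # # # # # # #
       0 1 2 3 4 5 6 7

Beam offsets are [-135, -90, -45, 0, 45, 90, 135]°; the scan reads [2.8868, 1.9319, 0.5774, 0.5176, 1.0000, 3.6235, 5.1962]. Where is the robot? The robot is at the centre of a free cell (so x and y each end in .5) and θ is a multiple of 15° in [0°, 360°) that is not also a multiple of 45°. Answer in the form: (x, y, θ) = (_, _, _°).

Enumerate (i+0.5, j+0.5, θ) over the 27 free cells and 16 admissible headings. For each, cast all 7 beams and compare to the given ranges.
  (2.5, 3.5, 30°): beam 1 = 2.5882 ≠ 2.8868 ✗
  (5.5, 4.5, 30°): beam 1 = 0.5176 ≠ 2.8868 ✗
  (2.5, 1.5, 150°): beam 1 = 0.5176 ≠ 2.8868 ✗
  (1.5, 3.5, 120°): beam 1 = 5.6940 ≠ 2.8868 ✗
  (1.5, 1.5, 15°): beam 1 = 0.5774 ≠ 2.8868 ✗
  …
  (4.5, 5.5, 105°): r_1=2.8868, r_2=1.9319, r_3=0.5774, r_4=0.5176, r_5=1.0000, r_6=3.6235, r_7=5.1962 — all match ✓
Only this pose fits every beam.

(x, y, θ) = (4.5, 5.5, 105°)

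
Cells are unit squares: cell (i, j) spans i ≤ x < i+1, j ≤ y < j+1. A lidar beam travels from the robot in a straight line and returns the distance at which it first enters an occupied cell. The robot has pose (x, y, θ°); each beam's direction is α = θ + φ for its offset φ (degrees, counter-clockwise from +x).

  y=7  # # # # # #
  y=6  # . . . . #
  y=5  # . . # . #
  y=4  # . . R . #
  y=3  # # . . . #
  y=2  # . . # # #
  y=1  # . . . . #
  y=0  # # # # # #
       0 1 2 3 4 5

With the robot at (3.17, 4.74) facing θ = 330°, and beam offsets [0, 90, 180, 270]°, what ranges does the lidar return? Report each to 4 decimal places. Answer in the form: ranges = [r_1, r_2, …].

ranges = [2.1131, 0.3002, 2.5057, 4.3186]

beam 1: φ=0°, α=330°
  dir = (cos 330°, sin 330°) = (0.8660, -0.5000); from cell (3,4)
  next x-line at t=0.9584, next y-line at t=1.4800; Δt_x=1.1547, Δt_y=2.0000
    x: enter (4,4) at t=0.9584
    y: enter (4,3) at t=1.4800
    x: enter (5,3) at t=2.1131 ← occupied
  → r_1 = 2.1131
beam 2: φ=90°, α=60°
  dir = (cos 60°, sin 60°) = (0.5000, 0.8660); from cell (3,4)
  next x-line at t=1.6600, next y-line at t=0.3002; Δt_x=2.0000, Δt_y=1.1547
    y: enter (3,5) at t=0.3002 ← occupied
  → r_2 = 0.3002
beam 3: φ=180°, α=150°
  dir = (cos 150°, sin 150°) = (-0.8660, 0.5000); from cell (3,4)
  next x-line at t=0.1963, next y-line at t=0.5200; Δt_x=1.1547, Δt_y=2.0000
    x: enter (2,4) at t=0.1963
    y: enter (2,5) at t=0.5200
    x: enter (1,5) at t=1.3510
    x: enter (0,5) at t=2.5057 ← occupied
  → r_3 = 2.5057
beam 4: φ=270°, α=240°
  dir = (cos 240°, sin 240°) = (-0.5000, -0.8660); from cell (3,4)
  next x-line at t=0.3400, next y-line at t=0.8545; Δt_x=2.0000, Δt_y=1.1547
    x: enter (2,4) at t=0.3400
    y: enter (2,3) at t=0.8545
    y: enter (2,2) at t=2.0092
    x: enter (1,2) at t=2.3400
    y: enter (1,1) at t=3.1639
    y: enter (1,0) at t=4.3186 ← occupied
  → r_4 = 4.3186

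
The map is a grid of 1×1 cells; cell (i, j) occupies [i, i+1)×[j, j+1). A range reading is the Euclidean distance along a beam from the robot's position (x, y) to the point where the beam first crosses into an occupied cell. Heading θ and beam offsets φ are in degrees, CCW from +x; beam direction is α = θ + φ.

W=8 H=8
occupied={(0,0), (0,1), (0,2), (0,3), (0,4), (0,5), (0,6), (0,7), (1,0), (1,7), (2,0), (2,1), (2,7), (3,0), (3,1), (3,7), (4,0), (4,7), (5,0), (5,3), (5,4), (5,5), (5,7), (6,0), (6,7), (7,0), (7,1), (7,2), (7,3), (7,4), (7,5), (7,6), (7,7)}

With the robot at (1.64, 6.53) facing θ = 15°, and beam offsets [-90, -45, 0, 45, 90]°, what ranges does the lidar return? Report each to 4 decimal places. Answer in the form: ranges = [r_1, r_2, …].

ranges = [4.6898, 3.8798, 1.8159, 0.5427, 0.4866]

beam 1: φ=-90°, α=285°
  d=(0.2588,-0.9659)  start (1,6)  tX=1.3909 tY=0.5487  stride 1/|dx|=3.8637 1/|dy|=1.0353
    cross y-line → (1,5), t=0.5487
    cross x-line → (2,5), t=1.3909
    cross y-line → (2,4), t=1.5840
    cross y-line → (2,3), t=2.6192
    cross y-line → (2,2), t=3.6545
    cross y-line → (2,1), t=4.6898 (wall)
  → r_1 = 4.6898
beam 2: φ=-45°, α=330°
  d=(0.8660,-0.5000)  start (1,6)  tX=0.4157 tY=1.0600  stride 1/|dx|=1.1547 1/|dy|=2.0000
    cross x-line → (2,6), t=0.4157
    cross y-line → (2,5), t=1.0600
    cross x-line → (3,5), t=1.5704
    cross x-line → (4,5), t=2.7251
    cross y-line → (4,4), t=3.0600
    cross x-line → (5,4), t=3.8798 (wall)
  → r_2 = 3.8798
beam 3: φ=0°, α=15°
  d=(0.9659,0.2588)  start (1,6)  tX=0.3727 tY=1.8159  stride 1/|dx|=1.0353 1/|dy|=3.8637
    cross x-line → (2,6), t=0.3727
    cross x-line → (3,6), t=1.4080
    cross y-line → (3,7), t=1.8159 (wall)
  → r_3 = 1.8159
beam 4: φ=45°, α=60°
  d=(0.5000,0.8660)  start (1,6)  tX=0.7200 tY=0.5427  stride 1/|dx|=2.0000 1/|dy|=1.1547
    cross y-line → (1,7), t=0.5427 (wall)
  → r_4 = 0.5427
beam 5: φ=90°, α=105°
  d=(-0.2588,0.9659)  start (1,6)  tX=2.4728 tY=0.4866  stride 1/|dx|=3.8637 1/|dy|=1.0353
    cross y-line → (1,7), t=0.4866 (wall)
  → r_5 = 0.4866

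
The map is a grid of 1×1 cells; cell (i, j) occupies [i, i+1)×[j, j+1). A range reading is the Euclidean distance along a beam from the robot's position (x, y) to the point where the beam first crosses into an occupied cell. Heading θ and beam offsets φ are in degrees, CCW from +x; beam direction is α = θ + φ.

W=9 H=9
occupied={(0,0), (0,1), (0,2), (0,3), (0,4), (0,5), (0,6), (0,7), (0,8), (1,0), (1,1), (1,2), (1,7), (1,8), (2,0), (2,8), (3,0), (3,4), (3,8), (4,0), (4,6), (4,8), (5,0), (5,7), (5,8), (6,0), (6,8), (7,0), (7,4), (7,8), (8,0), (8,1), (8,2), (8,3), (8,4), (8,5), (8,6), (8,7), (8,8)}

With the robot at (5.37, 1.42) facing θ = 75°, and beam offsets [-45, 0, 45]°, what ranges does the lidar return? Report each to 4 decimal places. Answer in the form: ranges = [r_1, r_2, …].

ranges = [3.0369, 6.8121, 2.9791]

beam 1: φ=-45°, α=30°
  d=(0.8660,0.5000)  start (5,1)  tX=0.7275 tY=1.1600  stride 1/|dx|=1.1547 1/|dy|=2.0000
    cross x-line → (6,1), t=0.7275
    cross y-line → (6,2), t=1.1600
    cross x-line → (7,2), t=1.8822
    cross x-line → (8,2), t=3.0369 (wall)
  → r_1 = 3.0369
beam 2: φ=0°, α=75°
  d=(0.2588,0.9659)  start (5,1)  tX=2.4341 tY=0.6005  stride 1/|dx|=3.8637 1/|dy|=1.0353
    cross y-line → (5,2), t=0.6005
    cross y-line → (5,3), t=1.6357
    cross x-line → (6,3), t=2.4341
    cross y-line → (6,4), t=2.6710
    cross y-line → (6,5), t=3.7063
    cross y-line → (6,6), t=4.7416
    cross y-line → (6,7), t=5.7768
    cross x-line → (7,7), t=6.2978
    cross y-line → (7,8), t=6.8121 (wall)
  → r_2 = 6.8121
beam 3: φ=45°, α=120°
  d=(-0.5000,0.8660)  start (5,1)  tX=0.7400 tY=0.6697  stride 1/|dx|=2.0000 1/|dy|=1.1547
    cross y-line → (5,2), t=0.6697
    cross x-line → (4,2), t=0.7400
    cross y-line → (4,3), t=1.8244
    cross x-line → (3,3), t=2.7400
    cross y-line → (3,4), t=2.9791 (wall)
  → r_3 = 2.9791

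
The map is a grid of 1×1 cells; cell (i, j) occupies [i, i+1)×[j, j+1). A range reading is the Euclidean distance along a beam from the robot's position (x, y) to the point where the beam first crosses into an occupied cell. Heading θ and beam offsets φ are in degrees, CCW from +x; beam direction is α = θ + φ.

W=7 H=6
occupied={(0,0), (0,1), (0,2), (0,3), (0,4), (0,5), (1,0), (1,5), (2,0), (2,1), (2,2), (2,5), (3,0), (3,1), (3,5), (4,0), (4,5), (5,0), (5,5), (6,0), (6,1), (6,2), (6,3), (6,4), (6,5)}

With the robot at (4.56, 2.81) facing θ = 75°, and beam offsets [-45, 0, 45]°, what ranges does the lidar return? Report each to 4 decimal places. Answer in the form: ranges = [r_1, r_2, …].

beam 1: φ=-45°, α=30°
  dir = (cos 30°, sin 30°) = (0.8660, 0.5000); from cell (4,2)
  next x-line at t=0.5081, next y-line at t=0.3800; Δt_x=1.1547, Δt_y=2.0000
    y: enter (4,3) at t=0.3800
    x: enter (5,3) at t=0.5081
    x: enter (6,3) at t=1.6628 ← occupied
  → r_1 = 1.6628
beam 2: φ=0°, α=75°
  dir = (cos 75°, sin 75°) = (0.2588, 0.9659); from cell (4,2)
  next x-line at t=1.7000, next y-line at t=0.1967; Δt_x=3.8637, Δt_y=1.0353
    y: enter (4,3) at t=0.1967
    y: enter (4,4) at t=1.2320
    x: enter (5,4) at t=1.7000
    y: enter (5,5) at t=2.2673 ← occupied
  → r_2 = 2.2673
beam 3: φ=45°, α=120°
  dir = (cos 120°, sin 120°) = (-0.5000, 0.8660); from cell (4,2)
  next x-line at t=1.1200, next y-line at t=0.2194; Δt_x=2.0000, Δt_y=1.1547
    y: enter (4,3) at t=0.2194
    x: enter (3,3) at t=1.1200
    y: enter (3,4) at t=1.3741
    y: enter (3,5) at t=2.5288 ← occupied
  → r_3 = 2.5288

ranges = [1.6628, 2.2673, 2.5288]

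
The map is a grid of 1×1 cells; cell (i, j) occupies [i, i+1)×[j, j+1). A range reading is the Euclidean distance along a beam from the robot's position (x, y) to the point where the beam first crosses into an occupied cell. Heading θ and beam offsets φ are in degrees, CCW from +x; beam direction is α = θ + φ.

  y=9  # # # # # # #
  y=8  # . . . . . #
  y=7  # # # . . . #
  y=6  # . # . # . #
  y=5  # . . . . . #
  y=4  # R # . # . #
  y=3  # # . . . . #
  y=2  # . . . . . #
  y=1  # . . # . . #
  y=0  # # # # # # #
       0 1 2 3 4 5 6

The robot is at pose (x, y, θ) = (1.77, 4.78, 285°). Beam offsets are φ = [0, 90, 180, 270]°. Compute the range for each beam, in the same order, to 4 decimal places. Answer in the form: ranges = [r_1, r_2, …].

ranges = [0.8075, 0.2381, 2.2983, 0.7972]

beam 1: φ=0°, α=285°
  cosα=0.2588 sinα=-0.9659 | (1,4) | tMaxX 0.8887 tMaxY 0.8075 | tΔX 3.8637 tΔY 1.0353
    t=0.8075 [y] (1,3) — stop
  → r_1 = 0.8075
beam 2: φ=90°, α=15°
  cosα=0.9659 sinα=0.2588 | (1,4) | tMaxX 0.2381 tMaxY 0.8500 | tΔX 1.0353 tΔY 3.8637
    t=0.2381 [x] (2,4) — stop
  → r_2 = 0.2381
beam 3: φ=180°, α=105°
  cosα=-0.2588 sinα=0.9659 | (1,4) | tMaxX 2.9751 tMaxY 0.2278 | tΔX 3.8637 tΔY 1.0353
    t=0.2278 [y] (1,5)
    t=1.2630 [y] (1,6)
    t=2.2983 [y] (1,7) — stop
  → r_3 = 2.2983
beam 4: φ=270°, α=195°
  cosα=-0.9659 sinα=-0.2588 | (1,4) | tMaxX 0.7972 tMaxY 3.0137 | tΔX 1.0353 tΔY 3.8637
    t=0.7972 [x] (0,4) — stop
  → r_4 = 0.7972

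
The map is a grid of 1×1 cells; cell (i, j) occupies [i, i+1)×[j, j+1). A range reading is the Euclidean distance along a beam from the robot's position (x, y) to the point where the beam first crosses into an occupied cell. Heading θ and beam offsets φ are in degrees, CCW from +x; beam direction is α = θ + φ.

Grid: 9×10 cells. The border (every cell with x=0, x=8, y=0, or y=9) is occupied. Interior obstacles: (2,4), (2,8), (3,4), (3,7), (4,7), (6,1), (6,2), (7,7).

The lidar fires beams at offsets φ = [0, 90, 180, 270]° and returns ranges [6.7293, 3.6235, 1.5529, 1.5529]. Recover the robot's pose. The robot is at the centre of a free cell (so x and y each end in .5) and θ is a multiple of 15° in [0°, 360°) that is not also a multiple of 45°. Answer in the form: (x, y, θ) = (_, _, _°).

Enumerate (i+0.5, j+0.5, θ) over the 48 free cells and 16 admissible headings. For each, cast all 4 beams and compare to the given ranges.
  (3.5, 1.5, 345°): beam 1 = 1.9319 ≠ 6.7293 ✗
  (1.5, 3.5, 285°): beam 1 = 2.5882 ≠ 6.7293 ✗
  (3.5, 6.5, 30°): beam 1 = 1.0000 ≠ 6.7293 ✗
  (7.5, 4.5, 210°): beam 1 = 7.0000 ≠ 6.7293 ✗
  …
  (4.5, 2.5, 75°): r_1=6.7293, r_2=3.6235, r_3=1.5529, r_4=1.5529 — all match ✓
Unique over the lattice → pose = (4.5, 2.5, 75°).

(x, y, θ) = (4.5, 2.5, 75°)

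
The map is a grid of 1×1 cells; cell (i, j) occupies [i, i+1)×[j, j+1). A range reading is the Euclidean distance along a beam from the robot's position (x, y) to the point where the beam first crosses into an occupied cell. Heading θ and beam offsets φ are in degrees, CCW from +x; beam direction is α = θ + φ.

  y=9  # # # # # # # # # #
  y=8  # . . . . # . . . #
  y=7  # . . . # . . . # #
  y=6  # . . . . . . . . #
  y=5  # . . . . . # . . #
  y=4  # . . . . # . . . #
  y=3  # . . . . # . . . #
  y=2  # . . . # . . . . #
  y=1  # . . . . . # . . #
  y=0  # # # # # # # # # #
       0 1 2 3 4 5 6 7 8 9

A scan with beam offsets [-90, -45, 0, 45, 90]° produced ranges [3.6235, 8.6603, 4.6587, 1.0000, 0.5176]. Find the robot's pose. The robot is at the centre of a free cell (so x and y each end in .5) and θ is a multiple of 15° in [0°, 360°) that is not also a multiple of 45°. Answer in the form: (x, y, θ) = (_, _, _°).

Candidates: 56 free-cell centres × 16 headings = 896 poses. Raycast each; keep the one whose scan matches to 4 dp.
  (1.5, 5.5, 330°): beam 1 = 1.0000 ≠ 3.6235 ✗
  (8.5, 5.5, 255°): beam 1 = 1.5529 ≠ 3.6235 ✗
  (2.5, 2.5, 75°): beam 1 = 1.5529 ≠ 3.6235 ✗
  …
  (1.5, 4.5, 75°): r_1=3.6235, r_2=8.6603, r_3=4.6587, r_4=1.0000, r_5=0.5176 — all match ✓
No second candidate reproduces the full scan.

(x, y, θ) = (1.5, 4.5, 75°)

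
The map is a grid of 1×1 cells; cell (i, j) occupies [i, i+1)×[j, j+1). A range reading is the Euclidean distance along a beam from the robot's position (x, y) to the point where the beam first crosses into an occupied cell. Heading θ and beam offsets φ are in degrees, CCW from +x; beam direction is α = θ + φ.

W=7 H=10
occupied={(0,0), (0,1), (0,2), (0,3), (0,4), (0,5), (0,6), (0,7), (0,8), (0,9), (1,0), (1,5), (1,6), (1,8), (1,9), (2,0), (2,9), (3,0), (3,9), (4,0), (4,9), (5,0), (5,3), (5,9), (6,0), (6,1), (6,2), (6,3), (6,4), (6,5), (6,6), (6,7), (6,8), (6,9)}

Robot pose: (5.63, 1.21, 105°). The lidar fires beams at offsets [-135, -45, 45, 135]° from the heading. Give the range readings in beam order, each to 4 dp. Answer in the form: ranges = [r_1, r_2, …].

beam 1: φ=-135°, α=330°
  dir = (cos 330°, sin 330°) = (0.8660, -0.5000); from cell (5,1)
  next x-line at t=0.4272, next y-line at t=0.4200; Δt_x=1.1547, Δt_y=2.0000
    y: enter (5,0) at t=0.4200 ← occupied
  → r_1 = 0.4200
beam 2: φ=-45°, α=60°
  dir = (cos 60°, sin 60°) = (0.5000, 0.8660); from cell (5,1)
  next x-line at t=0.7400, next y-line at t=0.9122; Δt_x=2.0000, Δt_y=1.1547
    x: enter (6,1) at t=0.7400 ← occupied
  → r_2 = 0.7400
beam 3: φ=45°, α=150°
  dir = (cos 150°, sin 150°) = (-0.8660, 0.5000); from cell (5,1)
  next x-line at t=0.7275, next y-line at t=1.5800; Δt_x=1.1547, Δt_y=2.0000
    x: enter (4,1) at t=0.7275
    y: enter (4,2) at t=1.5800
    x: enter (3,2) at t=1.8822
    x: enter (2,2) at t=3.0369
    y: enter (2,3) at t=3.5800
    x: enter (1,3) at t=4.1916
    x: enter (0,3) at t=5.3463 ← occupied
  → r_3 = 5.3463
beam 4: φ=135°, α=240°
  dir = (cos 240°, sin 240°) = (-0.5000, -0.8660); from cell (5,1)
  next x-line at t=1.2600, next y-line at t=0.2425; Δt_x=2.0000, Δt_y=1.1547
    y: enter (5,0) at t=0.2425 ← occupied
  → r_4 = 0.2425

ranges = [0.4200, 0.7400, 5.3463, 0.2425]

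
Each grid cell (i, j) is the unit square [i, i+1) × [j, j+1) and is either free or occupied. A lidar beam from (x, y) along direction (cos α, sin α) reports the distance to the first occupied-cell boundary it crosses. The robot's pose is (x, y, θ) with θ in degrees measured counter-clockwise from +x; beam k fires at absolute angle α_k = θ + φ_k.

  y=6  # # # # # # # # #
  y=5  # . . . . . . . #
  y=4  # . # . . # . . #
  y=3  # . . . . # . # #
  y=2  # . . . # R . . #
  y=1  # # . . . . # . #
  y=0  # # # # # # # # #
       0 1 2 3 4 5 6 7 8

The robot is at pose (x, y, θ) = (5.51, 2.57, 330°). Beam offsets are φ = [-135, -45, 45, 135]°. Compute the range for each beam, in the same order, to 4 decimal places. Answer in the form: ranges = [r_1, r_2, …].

ranges = [0.5280, 1.6254, 1.6614, 0.4452]

beam 1: φ=-135°, α=195°
  direction (-0.9659, -0.2588); cell (5,2); t to first gridline: x 0.5280, y 2.2023 (then +1.0353 / +3.8637)
    (4,2) via x @ 0.5280  # hit
  → r_1 = 0.5280
beam 2: φ=-45°, α=285°
  direction (0.2588, -0.9659); cell (5,2); t to first gridline: x 1.8932, y 0.5901 (then +3.8637 / +1.0353)
    (5,1) via y @ 0.5901
    (5,0) via y @ 1.6254  # hit
  → r_2 = 1.6254
beam 3: φ=45°, α=15°
  direction (0.9659, 0.2588); cell (5,2); t to first gridline: x 0.5073, y 1.6614 (then +1.0353 / +3.8637)
    (6,2) via x @ 0.5073
    (7,2) via x @ 1.5426
    (7,3) via y @ 1.6614  # hit
  → r_3 = 1.6614
beam 4: φ=135°, α=105°
  direction (-0.2588, 0.9659); cell (5,2); t to first gridline: x 1.9705, y 0.4452 (then +3.8637 / +1.0353)
    (5,3) via y @ 0.4452  # hit
  → r_4 = 0.4452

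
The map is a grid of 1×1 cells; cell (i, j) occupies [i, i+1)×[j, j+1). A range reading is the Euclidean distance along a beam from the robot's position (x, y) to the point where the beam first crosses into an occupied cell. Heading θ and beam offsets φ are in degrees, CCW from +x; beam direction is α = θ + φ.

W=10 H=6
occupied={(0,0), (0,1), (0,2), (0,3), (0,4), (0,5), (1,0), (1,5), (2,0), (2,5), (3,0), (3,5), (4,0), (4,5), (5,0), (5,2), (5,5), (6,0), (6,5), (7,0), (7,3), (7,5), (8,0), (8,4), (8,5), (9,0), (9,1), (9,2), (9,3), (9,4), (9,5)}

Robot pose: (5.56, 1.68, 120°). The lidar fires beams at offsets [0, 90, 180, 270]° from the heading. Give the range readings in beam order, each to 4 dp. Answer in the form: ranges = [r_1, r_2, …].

ranges = [0.3695, 1.3600, 0.7852, 2.6400]

beam 1: φ=0°, α=120°
  cosα=-0.5000 sinα=0.8660 | (5,1) | tMaxX 1.1200 tMaxY 0.3695 | tΔX 2.0000 tΔY 1.1547
    t=0.3695 [y] (5,2) — stop
  → r_1 = 0.3695
beam 2: φ=90°, α=210°
  cosα=-0.8660 sinα=-0.5000 | (5,1) | tMaxX 0.6466 tMaxY 1.3600 | tΔX 1.1547 tΔY 2.0000
    t=0.6466 [x] (4,1)
    t=1.3600 [y] (4,0) — stop
  → r_2 = 1.3600
beam 3: φ=180°, α=300°
  cosα=0.5000 sinα=-0.8660 | (5,1) | tMaxX 0.8800 tMaxY 0.7852 | tΔX 2.0000 tΔY 1.1547
    t=0.7852 [y] (5,0) — stop
  → r_3 = 0.7852
beam 4: φ=270°, α=30°
  cosα=0.8660 sinα=0.5000 | (5,1) | tMaxX 0.5081 tMaxY 0.6400 | tΔX 1.1547 tΔY 2.0000
    t=0.5081 [x] (6,1)
    t=0.6400 [y] (6,2)
    t=1.6628 [x] (7,2)
    t=2.6400 [y] (7,3) — stop
  → r_4 = 2.6400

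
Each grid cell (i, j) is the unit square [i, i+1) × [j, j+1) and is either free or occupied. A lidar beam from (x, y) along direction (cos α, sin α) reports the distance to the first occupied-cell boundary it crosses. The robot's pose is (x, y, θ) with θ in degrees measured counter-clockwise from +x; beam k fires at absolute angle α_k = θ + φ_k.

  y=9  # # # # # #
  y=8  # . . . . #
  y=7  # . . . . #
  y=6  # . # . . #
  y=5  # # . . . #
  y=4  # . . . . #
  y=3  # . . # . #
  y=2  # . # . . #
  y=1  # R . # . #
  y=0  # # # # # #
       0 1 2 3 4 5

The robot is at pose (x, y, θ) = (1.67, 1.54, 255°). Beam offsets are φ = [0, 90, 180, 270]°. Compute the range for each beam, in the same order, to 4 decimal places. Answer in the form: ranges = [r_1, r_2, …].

ranges = [0.5590, 1.3769, 1.2750, 0.6936]

beam 1: φ=0°, α=255°
  cosα=-0.2588 sinα=-0.9659 | (1,1) | tMaxX 2.5887 tMaxY 0.5590 | tΔX 3.8637 tΔY 1.0353
    t=0.5590 [y] (1,0) — stop
  → r_1 = 0.5590
beam 2: φ=90°, α=345°
  cosα=0.9659 sinα=-0.2588 | (1,1) | tMaxX 0.3416 tMaxY 2.0864 | tΔX 1.0353 tΔY 3.8637
    t=0.3416 [x] (2,1)
    t=1.3769 [x] (3,1) — stop
  → r_2 = 1.3769
beam 3: φ=180°, α=75°
  cosα=0.2588 sinα=0.9659 | (1,1) | tMaxX 1.2750 tMaxY 0.4762 | tΔX 3.8637 tΔY 1.0353
    t=0.4762 [y] (1,2)
    t=1.2750 [x] (2,2) — stop
  → r_3 = 1.2750
beam 4: φ=270°, α=165°
  cosα=-0.9659 sinα=0.2588 | (1,1) | tMaxX 0.6936 tMaxY 1.7773 | tΔX 1.0353 tΔY 3.8637
    t=0.6936 [x] (0,1) — stop
  → r_4 = 0.6936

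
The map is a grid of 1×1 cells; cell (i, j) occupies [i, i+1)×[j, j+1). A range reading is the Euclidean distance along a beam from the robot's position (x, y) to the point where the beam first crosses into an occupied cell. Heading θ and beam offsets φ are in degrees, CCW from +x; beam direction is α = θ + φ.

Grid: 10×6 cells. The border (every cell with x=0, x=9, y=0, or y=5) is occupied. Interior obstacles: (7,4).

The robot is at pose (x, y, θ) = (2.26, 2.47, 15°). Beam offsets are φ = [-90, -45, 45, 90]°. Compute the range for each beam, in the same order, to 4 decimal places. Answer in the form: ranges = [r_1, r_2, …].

beam 1: φ=-90°, α=285°
  cosα=0.2588 sinα=-0.9659 | (2,2) | tMaxX 2.8591 tMaxY 0.4866 | tΔX 3.8637 tΔY 1.0353
    t=0.4866 [y] (2,1)
    t=1.5219 [y] (2,0) — stop
  → r_1 = 1.5219
beam 2: φ=-45°, α=330°
  cosα=0.8660 sinα=-0.5000 | (2,2) | tMaxX 0.8545 tMaxY 0.9400 | tΔX 1.1547 tΔY 2.0000
    t=0.8545 [x] (3,2)
    t=0.9400 [y] (3,1)
    t=2.0092 [x] (4,1)
    t=2.9400 [y] (4,0) — stop
  → r_2 = 2.9400
beam 3: φ=45°, α=60°
  cosα=0.5000 sinα=0.8660 | (2,2) | tMaxX 1.4800 tMaxY 0.6120 | tΔX 2.0000 tΔY 1.1547
    t=0.6120 [y] (2,3)
    t=1.4800 [x] (3,3)
    t=1.7667 [y] (3,4)
    t=2.9214 [y] (3,5) — stop
  → r_3 = 2.9214
beam 4: φ=90°, α=105°
  cosα=-0.2588 sinα=0.9659 | (2,2) | tMaxX 1.0046 tMaxY 0.5487 | tΔX 3.8637 tΔY 1.0353
    t=0.5487 [y] (2,3)
    t=1.0046 [x] (1,3)
    t=1.5840 [y] (1,4)
    t=2.6192 [y] (1,5) — stop
  → r_4 = 2.6192

ranges = [1.5219, 2.9400, 2.9214, 2.6192]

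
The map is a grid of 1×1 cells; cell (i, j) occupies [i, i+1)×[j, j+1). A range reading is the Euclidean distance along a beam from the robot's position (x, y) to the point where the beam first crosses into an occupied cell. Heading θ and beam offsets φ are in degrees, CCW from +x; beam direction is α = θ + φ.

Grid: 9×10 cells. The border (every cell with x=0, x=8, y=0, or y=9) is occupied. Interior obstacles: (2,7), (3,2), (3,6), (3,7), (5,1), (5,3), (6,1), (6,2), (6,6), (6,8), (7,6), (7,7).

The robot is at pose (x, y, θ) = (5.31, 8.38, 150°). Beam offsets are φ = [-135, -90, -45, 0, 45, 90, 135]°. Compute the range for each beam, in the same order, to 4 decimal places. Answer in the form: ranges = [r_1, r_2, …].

beam 1: φ=-135°, α=15°
  cosα=0.9659 sinα=0.2588 | (5,8) | tMaxX 0.7143 tMaxY 2.3955 | tΔX 1.0353 tΔY 3.8637
    t=0.7143 [x] (6,8) — stop
  → r_1 = 0.7143
beam 2: φ=-90°, α=60°
  cosα=0.5000 sinα=0.8660 | (5,8) | tMaxX 1.3800 tMaxY 0.7159 | tΔX 2.0000 tΔY 1.1547
    t=0.7159 [y] (5,9) — stop
  → r_2 = 0.7159
beam 3: φ=-45°, α=105°
  cosα=-0.2588 sinα=0.9659 | (5,8) | tMaxX 1.1977 tMaxY 0.6419 | tΔX 3.8637 tΔY 1.0353
    t=0.6419 [y] (5,9) — stop
  → r_3 = 0.6419
beam 4: φ=0°, α=150°
  cosα=-0.8660 sinα=0.5000 | (5,8) | tMaxX 0.3580 tMaxY 1.2400 | tΔX 1.1547 tΔY 2.0000
    t=0.3580 [x] (4,8)
    t=1.2400 [y] (4,9) — stop
  → r_4 = 1.2400
beam 5: φ=45°, α=195°
  cosα=-0.9659 sinα=-0.2588 | (5,8) | tMaxX 0.3209 tMaxY 1.4682 | tΔX 1.0353 tΔY 3.8637
    t=0.3209 [x] (4,8)
    t=1.3562 [x] (3,8)
    t=1.4682 [y] (3,7) — stop
  → r_5 = 1.4682
beam 6: φ=90°, α=240°
  cosα=-0.5000 sinα=-0.8660 | (5,8) | tMaxX 0.6200 tMaxY 0.4388 | tΔX 2.0000 tΔY 1.1547
    t=0.4388 [y] (5,7)
    t=0.6200 [x] (4,7)
    t=1.5935 [y] (4,6)
    t=2.6200 [x] (3,6) — stop
  → r_6 = 2.6200
beam 7: φ=135°, α=285°
  cosα=0.2588 sinα=-0.9659 | (5,8) | tMaxX 2.6660 tMaxY 0.3934 | tΔX 3.8637 tΔY 1.0353
    t=0.3934 [y] (5,7)
    t=1.4287 [y] (5,6)
    t=2.4640 [y] (5,5)
    t=2.6660 [x] (6,5)
    t=3.4992 [y] (6,4)
    t=4.5345 [y] (6,3)
    t=5.5698 [y] (6,2) — stop
  → r_7 = 5.5698

ranges = [0.7143, 0.7159, 0.6419, 1.2400, 1.4682, 2.6200, 5.5698]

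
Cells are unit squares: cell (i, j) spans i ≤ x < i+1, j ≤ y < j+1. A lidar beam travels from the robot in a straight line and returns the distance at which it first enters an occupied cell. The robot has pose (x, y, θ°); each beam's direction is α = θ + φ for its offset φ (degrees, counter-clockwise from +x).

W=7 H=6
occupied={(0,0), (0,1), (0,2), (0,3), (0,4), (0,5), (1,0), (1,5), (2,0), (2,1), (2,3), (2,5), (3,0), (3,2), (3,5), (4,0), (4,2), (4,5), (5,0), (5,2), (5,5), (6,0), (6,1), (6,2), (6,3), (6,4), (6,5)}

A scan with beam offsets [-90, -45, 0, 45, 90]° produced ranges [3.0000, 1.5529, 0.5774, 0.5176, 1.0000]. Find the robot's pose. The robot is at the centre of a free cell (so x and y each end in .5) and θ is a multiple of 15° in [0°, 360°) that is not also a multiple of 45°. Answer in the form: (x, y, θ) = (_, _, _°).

(x, y, θ) = (4.5, 3.5, 240°)

Enumerate (i+0.5, j+0.5, θ) over the 15 free cells and 16 admissible headings. For each, cast all 5 beams and compare to the given ranges.
  (5.5, 3.5, 30°): beam 1 = 0.5774 ≠ 3.0000 ✗
  (3.5, 4.5, 150°): beam 1 = 0.5774 ≠ 3.0000 ✗
  (3.5, 4.5, 105°): beam 1 = 1.9319 ≠ 3.0000 ✗
  (2.5, 4.5, 150°): beam 1 = 0.5774 ≠ 3.0000 ✗
  (5.5, 4.5, 30°): beam 1 = 1.0000 ≠ 3.0000 ✗
  …
  (4.5, 3.5, 240°): r_1=3.0000, r_2=1.5529, r_3=0.5774, r_4=0.5176, r_5=1.0000 — all match ✓
Only this pose fits every beam.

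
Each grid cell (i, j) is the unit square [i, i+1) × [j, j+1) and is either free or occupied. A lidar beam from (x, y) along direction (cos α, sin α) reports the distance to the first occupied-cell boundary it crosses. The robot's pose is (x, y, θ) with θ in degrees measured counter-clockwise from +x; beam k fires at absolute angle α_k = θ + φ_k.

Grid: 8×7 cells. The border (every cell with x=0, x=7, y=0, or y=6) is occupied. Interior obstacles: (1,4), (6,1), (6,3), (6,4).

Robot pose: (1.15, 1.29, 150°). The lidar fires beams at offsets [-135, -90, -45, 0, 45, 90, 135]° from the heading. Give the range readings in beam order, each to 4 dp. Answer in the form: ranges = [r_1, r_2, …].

beam 1: φ=-135°, α=15°
  dir = (cos 15°, sin 15°) = (0.9659, 0.2588); from cell (1,1)
  next x-line at t=0.8800, next y-line at t=2.7432; Δt_x=1.0353, Δt_y=3.8637
    x: enter (2,1) at t=0.8800
    x: enter (3,1) at t=1.9153
    y: enter (3,2) at t=2.7432
    x: enter (4,2) at t=2.9505
    x: enter (5,2) at t=3.9858
    x: enter (6,2) at t=5.0211
    x: enter (7,2) at t=6.0564 ← occupied
  → r_1 = 6.0564
beam 2: φ=-90°, α=60°
  dir = (cos 60°, sin 60°) = (0.5000, 0.8660); from cell (1,1)
  next x-line at t=1.7000, next y-line at t=0.8198; Δt_x=2.0000, Δt_y=1.1547
    y: enter (1,2) at t=0.8198
    x: enter (2,2) at t=1.7000
    y: enter (2,3) at t=1.9745
    y: enter (2,4) at t=3.1292
    x: enter (3,4) at t=3.7000
    y: enter (3,5) at t=4.2839
    y: enter (3,6) at t=5.4386 ← occupied
  → r_2 = 5.4386
beam 3: φ=-45°, α=105°
  dir = (cos 105°, sin 105°) = (-0.2588, 0.9659); from cell (1,1)
  next x-line at t=0.5796, next y-line at t=0.7350; Δt_x=3.8637, Δt_y=1.0353
    x: enter (0,1) at t=0.5796 ← occupied
  → r_3 = 0.5796
beam 4: φ=0°, α=150°
  dir = (cos 150°, sin 150°) = (-0.8660, 0.5000); from cell (1,1)
  next x-line at t=0.1732, next y-line at t=1.4200; Δt_x=1.1547, Δt_y=2.0000
    x: enter (0,1) at t=0.1732 ← occupied
  → r_4 = 0.1732
beam 5: φ=45°, α=195°
  dir = (cos 195°, sin 195°) = (-0.9659, -0.2588); from cell (1,1)
  next x-line at t=0.1553, next y-line at t=1.1205; Δt_x=1.0353, Δt_y=3.8637
    x: enter (0,1) at t=0.1553 ← occupied
  → r_5 = 0.1553
beam 6: φ=90°, α=240°
  dir = (cos 240°, sin 240°) = (-0.5000, -0.8660); from cell (1,1)
  next x-line at t=0.3000, next y-line at t=0.3349; Δt_x=2.0000, Δt_y=1.1547
    x: enter (0,1) at t=0.3000 ← occupied
  → r_6 = 0.3000
beam 7: φ=135°, α=285°
  dir = (cos 285°, sin 285°) = (0.2588, -0.9659); from cell (1,1)
  next x-line at t=3.2841, next y-line at t=0.3002; Δt_x=3.8637, Δt_y=1.0353
    y: enter (1,0) at t=0.3002 ← occupied
  → r_7 = 0.3002

ranges = [6.0564, 5.4386, 0.5796, 0.1732, 0.1553, 0.3000, 0.3002]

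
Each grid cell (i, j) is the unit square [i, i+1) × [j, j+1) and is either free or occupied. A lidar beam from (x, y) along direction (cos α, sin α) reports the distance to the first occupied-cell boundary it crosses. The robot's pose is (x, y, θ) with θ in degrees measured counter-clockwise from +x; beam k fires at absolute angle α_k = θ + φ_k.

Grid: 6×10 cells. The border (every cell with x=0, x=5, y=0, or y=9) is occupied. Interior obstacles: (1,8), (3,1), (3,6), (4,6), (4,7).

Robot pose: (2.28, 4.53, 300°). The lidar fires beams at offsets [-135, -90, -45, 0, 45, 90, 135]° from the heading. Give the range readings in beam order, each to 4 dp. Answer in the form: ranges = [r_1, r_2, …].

beam 1: φ=-135°, α=165°
  cosα=-0.9659 sinα=0.2588 | (2,4) | tMaxX 0.2899 tMaxY 1.8159 | tΔX 1.0353 tΔY 3.8637
    t=0.2899 [x] (1,4)
    t=1.3252 [x] (0,4) — stop
  → r_1 = 1.3252
beam 2: φ=-90°, α=210°
  cosα=-0.8660 sinα=-0.5000 | (2,4) | tMaxX 0.3233 tMaxY 1.0600 | tΔX 1.1547 tΔY 2.0000
    t=0.3233 [x] (1,4)
    t=1.0600 [y] (1,3)
    t=1.4780 [x] (0,3) — stop
  → r_2 = 1.4780
beam 3: φ=-45°, α=255°
  cosα=-0.2588 sinα=-0.9659 | (2,4) | tMaxX 1.0818 tMaxY 0.5487 | tΔX 3.8637 tΔY 1.0353
    t=0.5487 [y] (2,3)
    t=1.0818 [x] (1,3)
    t=1.5840 [y] (1,2)
    t=2.6192 [y] (1,1)
    t=3.6545 [y] (1,0) — stop
  → r_3 = 3.6545
beam 4: φ=0°, α=300°
  cosα=0.5000 sinα=-0.8660 | (2,4) | tMaxX 1.4400 tMaxY 0.6120 | tΔX 2.0000 tΔY 1.1547
    t=0.6120 [y] (2,3)
    t=1.4400 [x] (3,3)
    t=1.7667 [y] (3,2)
    t=2.9214 [y] (3,1) — stop
  → r_4 = 2.9214
beam 5: φ=45°, α=345°
  cosα=0.9659 sinα=-0.2588 | (2,4) | tMaxX 0.7454 tMaxY 2.0478 | tΔX 1.0353 tΔY 3.8637
    t=0.7454 [x] (3,4)
    t=1.7807 [x] (4,4)
    t=2.0478 [y] (4,3)
    t=2.8160 [x] (5,3) — stop
  → r_5 = 2.8160
beam 6: φ=90°, α=30°
  cosα=0.8660 sinα=0.5000 | (2,4) | tMaxX 0.8314 tMaxY 0.9400 | tΔX 1.1547 tΔY 2.0000
    t=0.8314 [x] (3,4)
    t=0.9400 [y] (3,5)
    t=1.9861 [x] (4,5)
    t=2.9400 [y] (4,6) — stop
  → r_6 = 2.9400
beam 7: φ=135°, α=75°
  cosα=0.2588 sinα=0.9659 | (2,4) | tMaxX 2.7819 tMaxY 0.4866 | tΔX 3.8637 tΔY 1.0353
    t=0.4866 [y] (2,5)
    t=1.5219 [y] (2,6)
    t=2.5571 [y] (2,7)
    t=2.7819 [x] (3,7)
    t=3.5924 [y] (3,8)
    t=4.6277 [y] (3,9) — stop
  → r_7 = 4.6277

ranges = [1.3252, 1.4780, 3.6545, 2.9214, 2.8160, 2.9400, 4.6277]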